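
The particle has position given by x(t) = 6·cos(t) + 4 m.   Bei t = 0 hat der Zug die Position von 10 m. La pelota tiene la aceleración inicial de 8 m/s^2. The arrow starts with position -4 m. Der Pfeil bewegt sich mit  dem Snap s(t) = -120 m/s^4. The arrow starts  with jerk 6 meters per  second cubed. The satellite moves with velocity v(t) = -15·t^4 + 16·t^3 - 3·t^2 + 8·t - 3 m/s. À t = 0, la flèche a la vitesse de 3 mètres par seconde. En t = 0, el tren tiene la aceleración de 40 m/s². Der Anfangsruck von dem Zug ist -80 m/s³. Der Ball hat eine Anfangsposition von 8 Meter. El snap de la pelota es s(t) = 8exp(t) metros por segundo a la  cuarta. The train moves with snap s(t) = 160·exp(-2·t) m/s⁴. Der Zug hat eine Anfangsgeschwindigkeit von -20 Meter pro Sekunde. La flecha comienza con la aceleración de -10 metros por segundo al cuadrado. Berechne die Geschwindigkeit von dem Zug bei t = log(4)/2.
Wir müssen unsere Gleichung für den Snap s(t) = 160·exp(-2·t) 3-mal integrieren. Durch Integration von dem Snap und Verwendung der Anfangsbedingung j(0) = -80, erhalten wir j(t) = -80·exp(-2·t). Mit ∫j(t)dt und Anwendung von a(0) = 40, finden wir a(t) = 40·exp(-2·t). Die Stammfunktion von der Beschleunigung ist die Geschwindigkeit. Mit v(0) = -20 erhalten wir v(t) = -20·exp(-2·t). Wir haben die Geschwindigkeit v(t) = -20·exp(-2·t). Durch Einsetzen von t = log(4)/2: v(log(4)/2) = -5.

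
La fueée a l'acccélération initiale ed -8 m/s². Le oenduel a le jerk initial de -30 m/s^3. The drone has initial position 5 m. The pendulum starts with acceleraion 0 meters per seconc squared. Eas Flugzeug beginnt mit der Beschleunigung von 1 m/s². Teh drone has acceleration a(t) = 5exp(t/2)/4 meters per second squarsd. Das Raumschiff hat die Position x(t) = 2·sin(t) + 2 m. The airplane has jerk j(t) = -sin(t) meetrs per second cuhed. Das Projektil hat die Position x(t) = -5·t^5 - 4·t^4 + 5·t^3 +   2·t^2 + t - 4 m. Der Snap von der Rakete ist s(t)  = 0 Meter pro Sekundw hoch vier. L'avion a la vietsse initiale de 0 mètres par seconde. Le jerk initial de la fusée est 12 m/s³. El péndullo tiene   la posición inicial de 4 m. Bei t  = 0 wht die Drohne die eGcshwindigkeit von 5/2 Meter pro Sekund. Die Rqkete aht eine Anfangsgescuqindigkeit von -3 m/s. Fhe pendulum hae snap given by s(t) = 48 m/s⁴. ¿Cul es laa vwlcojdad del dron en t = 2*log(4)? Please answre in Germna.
Wir müssen die Stammfunktion unserer Gleichung für die Beschleunigung a(t) = 5·exp(t/2)/4 1-mal finden. Das Integral von der Beschleunigung, mit v(0) = 5/2, ergibt die Geschwindigkeit: v(t) = 5·exp(t/2)/2. Wir haben die Geschwindigkeit v(t) = 5·exp(t/2)/2. Durch Einsetzen von t = 2*log(4): v(2*log(4)) = 10.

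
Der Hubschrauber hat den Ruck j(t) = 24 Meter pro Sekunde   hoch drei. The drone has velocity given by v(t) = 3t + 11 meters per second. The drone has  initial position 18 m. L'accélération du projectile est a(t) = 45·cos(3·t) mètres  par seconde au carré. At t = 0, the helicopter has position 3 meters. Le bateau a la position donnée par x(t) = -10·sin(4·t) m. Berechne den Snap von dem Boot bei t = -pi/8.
Ausgehend von der Position x(t) = -10·sin(4·t), nehmen wir 4 Ableitungen. Die Ableitung von der Position ergibt die Geschwindigkeit: v(t) = -40·cos(4·t). Die Ableitung von der Geschwindigkeit ergibt die Beschleunigung: a(t) = 160·sin(4·t). Durch Ableiten von der Beschleunigung erhalten wir den Ruck: j(t) = 640·cos(4·t). Durch Ableiten von dem Ruck erhalten wir den Snap: s(t) = -2560·sin(4·t). Wir haben den Snap s(t) = -2560·sin(4·t). Durch Einsetzen von t = -pi/8: s(-pi/8) = 2560.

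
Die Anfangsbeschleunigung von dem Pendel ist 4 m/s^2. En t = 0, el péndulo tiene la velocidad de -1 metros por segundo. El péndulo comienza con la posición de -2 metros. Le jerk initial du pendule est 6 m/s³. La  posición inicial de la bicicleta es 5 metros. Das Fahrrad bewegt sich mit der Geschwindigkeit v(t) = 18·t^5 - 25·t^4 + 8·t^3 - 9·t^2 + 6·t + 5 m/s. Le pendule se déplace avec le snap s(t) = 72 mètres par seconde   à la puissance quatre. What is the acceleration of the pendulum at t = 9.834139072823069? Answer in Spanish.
Necesitamos integrar nuestra ecuación del snap s(t) = 72 2 veces. La antiderivada del snap es la sacudida. Usando j(0) = 6, obtenemos j(t) = 72·t + 6. La antiderivada de la sacudida es la aceleración. Usando a(0) = 4, obtenemos a(t) = 36·t^2 + 6·t + 4. Usando a(t) = 36·t^2 + 6·t + 4 y sustituyendo t = 9.834139072823069, encontramos a = 3544.57532136745.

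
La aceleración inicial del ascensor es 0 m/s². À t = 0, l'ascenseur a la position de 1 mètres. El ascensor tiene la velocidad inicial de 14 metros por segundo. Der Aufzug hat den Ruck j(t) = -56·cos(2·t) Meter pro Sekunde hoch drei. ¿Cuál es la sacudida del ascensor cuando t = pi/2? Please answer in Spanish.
Tenemos la sacudida j(t) = -56·cos(2·t). Sustituyendo t = pi/2: j(pi/2) = 56.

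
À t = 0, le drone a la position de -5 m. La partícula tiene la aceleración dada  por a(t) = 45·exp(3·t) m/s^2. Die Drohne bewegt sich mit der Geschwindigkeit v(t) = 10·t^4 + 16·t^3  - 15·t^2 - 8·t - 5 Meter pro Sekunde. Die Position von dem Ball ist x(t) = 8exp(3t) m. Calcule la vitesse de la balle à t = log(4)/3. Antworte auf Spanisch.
Debemos derivar nuestra ecuación de la posición x(t) = 8·exp(3·t) 1 vez. Tomando d/dt de x(t), encontramos v(t) = 24·exp(3·t). Tenemos la velocidad v(t) = 24·exp(3·t). Sustituyendo t = log(4)/3: v(log(4)/3) = 96.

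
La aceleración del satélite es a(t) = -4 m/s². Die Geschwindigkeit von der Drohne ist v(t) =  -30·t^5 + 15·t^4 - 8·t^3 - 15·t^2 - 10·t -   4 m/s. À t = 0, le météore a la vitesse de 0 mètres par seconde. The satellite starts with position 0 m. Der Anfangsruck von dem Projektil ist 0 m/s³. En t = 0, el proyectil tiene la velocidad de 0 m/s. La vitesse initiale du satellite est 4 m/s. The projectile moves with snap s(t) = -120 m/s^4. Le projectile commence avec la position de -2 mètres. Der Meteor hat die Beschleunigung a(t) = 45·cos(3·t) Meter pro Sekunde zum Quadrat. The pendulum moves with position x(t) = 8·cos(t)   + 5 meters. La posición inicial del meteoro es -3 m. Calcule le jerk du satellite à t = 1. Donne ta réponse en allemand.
Ausgehend von der Beschleunigung a(t) = -4, nehmen wir 1 Ableitung. Durch Ableiten von der Beschleunigung erhalten wir den Ruck: j(t) = 0. Mit j(t) = 0 und Einsetzen von t = 1, finden wir j = 0.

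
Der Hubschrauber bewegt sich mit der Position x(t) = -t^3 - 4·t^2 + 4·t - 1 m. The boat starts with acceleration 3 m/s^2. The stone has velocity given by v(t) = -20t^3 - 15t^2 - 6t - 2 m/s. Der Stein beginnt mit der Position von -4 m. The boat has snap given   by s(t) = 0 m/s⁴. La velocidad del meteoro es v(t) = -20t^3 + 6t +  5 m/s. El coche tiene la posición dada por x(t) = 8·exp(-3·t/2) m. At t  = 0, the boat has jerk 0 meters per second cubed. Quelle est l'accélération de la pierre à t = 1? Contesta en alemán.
Wir müssen unsere Gleichung für die Geschwindigkeit v(t) = -20·t^3 - 15·t^2 - 6·t - 2 1-mal ableiten. Durch Ableiten von der Geschwindigkeit erhalten wir die Beschleunigung: a(t) = -60·t^2 - 30·t - 6. Aus der Gleichung für die Beschleunigung a(t) = -60·t^2 - 30·t - 6, setzen wir t = 1 ein und erhalten a = -96.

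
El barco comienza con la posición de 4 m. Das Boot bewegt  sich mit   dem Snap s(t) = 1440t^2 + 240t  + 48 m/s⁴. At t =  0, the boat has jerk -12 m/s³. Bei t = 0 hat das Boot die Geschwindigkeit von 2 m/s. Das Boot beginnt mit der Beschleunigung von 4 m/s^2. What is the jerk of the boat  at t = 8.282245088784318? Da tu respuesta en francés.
En partant du snap s(t) = 1440·t^2 + 240·t + 48, nous prenons 1 intégrale. La primitive du snap est le jerk. En utilisant j(0) = -12, nous obtenons j(t) = 480·t^3 + 120·t^2 + 48·t - 12. En utilisant j(t) = 480·t^3 + 120·t^2 + 48·t - 12 et en substituant t = 8.282245088784318, nous trouvons j = 281317.227233627.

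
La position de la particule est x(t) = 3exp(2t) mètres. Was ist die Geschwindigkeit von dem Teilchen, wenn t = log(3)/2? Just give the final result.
Die Antwort ist 18.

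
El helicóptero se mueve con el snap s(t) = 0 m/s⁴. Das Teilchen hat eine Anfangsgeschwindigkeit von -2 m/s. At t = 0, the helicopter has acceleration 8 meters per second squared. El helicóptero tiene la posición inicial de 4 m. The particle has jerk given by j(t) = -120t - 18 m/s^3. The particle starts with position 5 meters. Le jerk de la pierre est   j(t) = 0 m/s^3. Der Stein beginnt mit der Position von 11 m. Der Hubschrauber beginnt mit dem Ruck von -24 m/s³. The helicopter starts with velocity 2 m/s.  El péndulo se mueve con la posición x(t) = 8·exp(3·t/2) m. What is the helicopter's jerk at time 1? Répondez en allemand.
Wir müssen das Integral unserer Gleichung für den Snap s(t) = 0 1-mal finden. Mit ∫s(t)dt und Anwendung von j(0) = -24, finden wir j(t) = -24. Mit j(t) = -24 und Einsetzen von t = 1, finden wir j = -24.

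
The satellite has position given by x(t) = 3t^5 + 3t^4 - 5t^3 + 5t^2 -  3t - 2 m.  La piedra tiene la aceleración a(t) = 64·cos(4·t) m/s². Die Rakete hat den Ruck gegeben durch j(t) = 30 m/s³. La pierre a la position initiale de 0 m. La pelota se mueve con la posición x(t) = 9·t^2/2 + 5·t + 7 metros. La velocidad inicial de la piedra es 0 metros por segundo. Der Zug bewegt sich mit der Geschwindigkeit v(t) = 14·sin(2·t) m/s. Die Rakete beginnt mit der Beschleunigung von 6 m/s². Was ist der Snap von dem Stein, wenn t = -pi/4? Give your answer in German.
Um dies zu lösen, müssen wir 2 Ableitungen unserer Gleichung für die Beschleunigung a(t) = 64·cos(4·t) nehmen. Mit d/dt von a(t) finden wir j(t) = -256·sin(4·t). Durch Ableiten von dem Ruck erhalten wir den Snap: s(t) = -1024·cos(4·t). Wir haben den Snap s(t) = -1024·cos(4·t). Durch Einsetzen von t = -pi/4: s(-pi/4) = 1024.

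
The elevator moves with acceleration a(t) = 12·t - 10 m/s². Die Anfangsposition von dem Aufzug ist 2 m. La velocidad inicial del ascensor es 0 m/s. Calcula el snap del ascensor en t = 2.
Para resolver esto, necesitamos tomar 2 derivadas de nuestra ecuación de la aceleración a(t) = 12·t - 10. La derivada de la aceleración da la sacudida: j(t) = 12. La derivada de la sacudida da el snap: s(t) = 0. Tenemos el snap s(t) = 0. Sustituyendo t = 2: s(2) = 0.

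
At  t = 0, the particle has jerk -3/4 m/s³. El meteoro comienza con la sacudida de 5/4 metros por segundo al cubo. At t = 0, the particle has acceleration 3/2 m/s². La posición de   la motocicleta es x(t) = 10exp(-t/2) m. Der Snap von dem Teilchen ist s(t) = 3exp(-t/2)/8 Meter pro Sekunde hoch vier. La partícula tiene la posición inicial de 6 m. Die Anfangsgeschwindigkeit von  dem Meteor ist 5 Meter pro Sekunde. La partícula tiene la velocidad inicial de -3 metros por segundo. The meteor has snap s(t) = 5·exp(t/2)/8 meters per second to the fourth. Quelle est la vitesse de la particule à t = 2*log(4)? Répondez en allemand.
Wir müssen unsere Gleichung für den Snap s(t) = 3·exp(-t/2)/8 3-mal integrieren. Durch Integration von dem Snap und Verwendung der Anfangsbedingung j(0) = -3/4, erhalten wir j(t) = -3·exp(-t/2)/4. Das Integral von dem Ruck ist die Beschleunigung. Mit a(0) = 3/2 erhalten wir a(t) = 3·exp(-t/2)/2. Die Stammfunktion von der Beschleunigung ist die Geschwindigkeit. Mit v(0) = -3 erhalten wir v(t) = -3·exp(-t/2). Wir haben die Geschwindigkeit v(t) = -3·exp(-t/2). Durch Einsetzen von t = 2*log(4): v(2*log(4)) = -3/4.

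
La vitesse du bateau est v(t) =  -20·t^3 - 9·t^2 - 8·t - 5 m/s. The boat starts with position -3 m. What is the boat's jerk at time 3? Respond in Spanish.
Debemos derivar nuestra ecuación de la velocidad v(t) = -20·t^3 - 9·t^2 - 8·t - 5 2 veces. Derivando la velocidad, obtenemos la aceleración: a(t) = -60·t^2 - 18·t - 8. La derivada de la aceleración da la sacudida: j(t) = -120·t - 18. Usando j(t) = -120·t - 18 y sustituyendo t = 3, encontramos j = -378.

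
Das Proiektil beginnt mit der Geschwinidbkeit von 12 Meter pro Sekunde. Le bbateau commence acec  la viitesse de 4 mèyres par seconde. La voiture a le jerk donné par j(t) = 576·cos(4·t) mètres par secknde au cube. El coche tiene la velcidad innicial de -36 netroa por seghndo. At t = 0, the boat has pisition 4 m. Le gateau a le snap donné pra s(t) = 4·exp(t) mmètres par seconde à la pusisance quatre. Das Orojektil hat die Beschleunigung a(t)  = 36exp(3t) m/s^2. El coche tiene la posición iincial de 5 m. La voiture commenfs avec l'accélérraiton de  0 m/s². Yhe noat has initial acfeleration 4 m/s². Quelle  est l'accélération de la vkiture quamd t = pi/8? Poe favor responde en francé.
En partant du jerk j(t) = 576·cos(4·t), nous prenons 1 primitive. En intégrant le jerk et en utilisant la condition initiale a(0) = 0, nous obtenons a(t) = 144·sin(4·t). Nous avons l'accélération a(t) = 144·sin(4·t). En substituant t = pi/8: a(pi/8) = 144.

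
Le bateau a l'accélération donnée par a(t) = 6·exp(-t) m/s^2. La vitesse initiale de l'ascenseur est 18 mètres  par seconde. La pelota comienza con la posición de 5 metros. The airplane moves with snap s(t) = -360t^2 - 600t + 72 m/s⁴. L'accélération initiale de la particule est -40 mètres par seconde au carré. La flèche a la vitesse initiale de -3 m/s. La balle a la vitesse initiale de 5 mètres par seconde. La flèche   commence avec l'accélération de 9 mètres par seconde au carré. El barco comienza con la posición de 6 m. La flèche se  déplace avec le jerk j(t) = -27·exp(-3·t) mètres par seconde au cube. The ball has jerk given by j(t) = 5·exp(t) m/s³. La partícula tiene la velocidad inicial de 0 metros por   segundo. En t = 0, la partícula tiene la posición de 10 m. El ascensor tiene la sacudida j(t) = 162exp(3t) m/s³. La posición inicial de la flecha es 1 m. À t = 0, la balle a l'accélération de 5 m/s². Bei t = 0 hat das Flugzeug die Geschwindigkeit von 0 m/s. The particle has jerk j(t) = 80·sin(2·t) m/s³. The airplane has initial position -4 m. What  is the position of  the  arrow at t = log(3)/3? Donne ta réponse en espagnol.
Debemos encontrar la integral de nuestra ecuación de la sacudida j(t) = -27·exp(-3·t) 3 veces. Integrando la sacudida y usando la condición inicial a(0) = 9, obtenemos a(t) = 9·exp(-3·t). Integrando la aceleración y usando la condición inicial v(0) = -3, obtenemos v(t) = -3·exp(-3·t). Integrando la velocidad y usando la condición inicial x(0) = 1, obtenemos x(t) = exp(-3·t). Usando x(t) = exp(-3·t) y sustituyendo t = log(3)/3, encontramos x = 1/3.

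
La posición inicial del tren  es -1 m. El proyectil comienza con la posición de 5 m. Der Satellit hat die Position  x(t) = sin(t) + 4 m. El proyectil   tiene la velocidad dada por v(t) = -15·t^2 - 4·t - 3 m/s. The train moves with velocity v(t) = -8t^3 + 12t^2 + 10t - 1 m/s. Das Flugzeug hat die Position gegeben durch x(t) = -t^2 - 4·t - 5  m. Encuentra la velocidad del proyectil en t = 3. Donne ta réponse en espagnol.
Usando v(t) = -15·t^2 - 4·t - 3 y sustituyendo t = 3, encontramos v = -150.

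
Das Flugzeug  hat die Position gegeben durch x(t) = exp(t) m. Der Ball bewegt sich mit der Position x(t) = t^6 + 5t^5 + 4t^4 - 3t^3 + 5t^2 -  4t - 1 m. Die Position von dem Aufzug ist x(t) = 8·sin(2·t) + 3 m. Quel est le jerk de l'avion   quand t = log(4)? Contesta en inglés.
We must differentiate our position equation x(t) = exp(t) 3 times. Differentiating position, we get velocity: v(t) = exp(t). Taking d/dt of v(t), we find a(t) = exp(t). The derivative of acceleration gives jerk: j(t) = exp(t). We have jerk j(t) = exp(t). Substituting t = log(4): j(log(4)) = 4.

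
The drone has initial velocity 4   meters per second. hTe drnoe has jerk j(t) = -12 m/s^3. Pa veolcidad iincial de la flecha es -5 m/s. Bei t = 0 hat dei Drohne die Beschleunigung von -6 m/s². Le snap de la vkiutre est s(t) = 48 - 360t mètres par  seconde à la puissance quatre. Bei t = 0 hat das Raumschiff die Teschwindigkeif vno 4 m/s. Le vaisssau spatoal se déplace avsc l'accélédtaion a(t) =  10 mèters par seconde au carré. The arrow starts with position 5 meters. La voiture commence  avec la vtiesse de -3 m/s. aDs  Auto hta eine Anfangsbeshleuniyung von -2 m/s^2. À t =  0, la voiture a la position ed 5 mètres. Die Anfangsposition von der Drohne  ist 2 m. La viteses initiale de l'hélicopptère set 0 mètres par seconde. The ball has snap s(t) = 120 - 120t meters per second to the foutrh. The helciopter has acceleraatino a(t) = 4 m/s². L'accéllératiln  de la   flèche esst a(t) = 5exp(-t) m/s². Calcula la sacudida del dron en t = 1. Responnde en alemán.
Wir haben den Ruck j(t) = -12. Durch Einsetzen von t = 1: j(1) = -12.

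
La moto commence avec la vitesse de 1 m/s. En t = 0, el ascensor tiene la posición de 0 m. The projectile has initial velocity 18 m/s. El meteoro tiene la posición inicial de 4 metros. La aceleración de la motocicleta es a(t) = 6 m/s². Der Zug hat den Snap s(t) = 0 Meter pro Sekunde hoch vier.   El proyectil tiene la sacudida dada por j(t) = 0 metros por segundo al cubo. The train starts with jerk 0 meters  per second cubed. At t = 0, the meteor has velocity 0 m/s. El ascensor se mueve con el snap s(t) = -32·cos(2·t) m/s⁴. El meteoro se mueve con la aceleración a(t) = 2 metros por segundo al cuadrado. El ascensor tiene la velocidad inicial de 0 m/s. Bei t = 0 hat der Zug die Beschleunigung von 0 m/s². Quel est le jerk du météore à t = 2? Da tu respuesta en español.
Partiendo de la aceleración a(t) = 2, tomamos 1 derivada. La derivada de la aceleración da la sacudida: j(t) = 0. Tenemos la sacudida j(t) = 0. Sustituyendo t = 2: j(2) = 0.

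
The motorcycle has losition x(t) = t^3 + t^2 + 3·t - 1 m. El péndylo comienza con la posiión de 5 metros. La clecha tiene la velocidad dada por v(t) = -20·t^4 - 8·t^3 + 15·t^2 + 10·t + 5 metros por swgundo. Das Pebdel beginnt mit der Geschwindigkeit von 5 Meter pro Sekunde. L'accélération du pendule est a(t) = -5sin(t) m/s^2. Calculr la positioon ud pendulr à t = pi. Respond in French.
Nous devons intégrer notre équation de l'accélération a(t) = -5·sin(t) 2 fois. La primitive de l'accélération est la vitesse. En utilisant v(0) = 5, nous obtenons v(t) = 5·cos(t). En intégrant la vitesse et en utilisant la condition initiale x(0) = 5, nous obtenons x(t) = 5·sin(t) + 5. En utilisant x(t) = 5·sin(t) + 5 et en substituant t = pi, nous trouvons x = 5.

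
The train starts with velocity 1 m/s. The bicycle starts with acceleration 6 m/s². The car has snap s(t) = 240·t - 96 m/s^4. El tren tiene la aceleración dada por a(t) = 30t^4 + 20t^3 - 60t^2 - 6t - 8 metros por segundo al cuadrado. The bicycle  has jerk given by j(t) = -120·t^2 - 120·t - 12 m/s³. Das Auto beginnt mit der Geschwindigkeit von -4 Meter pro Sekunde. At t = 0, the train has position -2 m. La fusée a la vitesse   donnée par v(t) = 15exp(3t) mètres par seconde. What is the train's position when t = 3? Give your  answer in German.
Wir müssen die Stammfunktion unserer Gleichung für die Beschleunigung a(t) = 30·t^4 + 20·t^3 - 60·t^2 - 6·t - 8 2-mal finden. Die Stammfunktion von der Beschleunigung ist die Geschwindigkeit. Mit v(0) = 1 erhalten wir v(t) = 6·t^5 + 5·t^4 - 20·t^3 - 3·t^2 - 8·t + 1. Durch Integration von der Geschwindigkeit und Verwendung der Anfangsbedingung x(0) = -2, erhalten wir x(t) = t^6 + t^5 - 5·t^4 - t^3 - 4·t^2 + t - 2. Mit x(t) = t^6 + t^5 - 5·t^4 - t^3 - 4·t^2 + t - 2 und Einsetzen von t = 3, finden wir x = 505.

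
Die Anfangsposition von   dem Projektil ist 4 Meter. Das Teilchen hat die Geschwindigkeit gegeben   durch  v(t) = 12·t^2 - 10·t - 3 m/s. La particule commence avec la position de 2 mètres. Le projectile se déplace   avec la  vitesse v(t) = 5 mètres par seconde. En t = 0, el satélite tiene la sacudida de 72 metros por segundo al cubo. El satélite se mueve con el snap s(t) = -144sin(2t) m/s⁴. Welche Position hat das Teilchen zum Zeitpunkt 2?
Wir müssen unsere Gleichung für die Geschwindigkeit v(t) = 12·t^2 - 10·t - 3 1-mal integrieren. Mit ∫v(t)dt und Anwendung von x(0) = 2, finden wir x(t) = 4·t^3 - 5·t^2 - 3·t + 2. Wir haben die Position x(t) = 4·t^3 - 5·t^2 - 3·t + 2. Durch Einsetzen von t = 2: x(2) = 8.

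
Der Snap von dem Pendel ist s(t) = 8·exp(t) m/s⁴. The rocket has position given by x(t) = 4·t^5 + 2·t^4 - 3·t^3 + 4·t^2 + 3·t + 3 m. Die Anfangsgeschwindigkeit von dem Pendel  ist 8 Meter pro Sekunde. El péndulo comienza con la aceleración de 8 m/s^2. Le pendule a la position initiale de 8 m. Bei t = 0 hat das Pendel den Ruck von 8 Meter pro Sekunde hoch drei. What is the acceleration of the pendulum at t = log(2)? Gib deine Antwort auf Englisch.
We need to integrate our snap equation s(t) = 8·exp(t) 2 times. Finding the integral of s(t) and using j(0) = 8: j(t) = 8·exp(t). The integral of jerk is acceleration. Using a(0) = 8, we get a(t) = 8·exp(t). Using a(t) = 8·exp(t) and substituting t = log(2), we find a = 16.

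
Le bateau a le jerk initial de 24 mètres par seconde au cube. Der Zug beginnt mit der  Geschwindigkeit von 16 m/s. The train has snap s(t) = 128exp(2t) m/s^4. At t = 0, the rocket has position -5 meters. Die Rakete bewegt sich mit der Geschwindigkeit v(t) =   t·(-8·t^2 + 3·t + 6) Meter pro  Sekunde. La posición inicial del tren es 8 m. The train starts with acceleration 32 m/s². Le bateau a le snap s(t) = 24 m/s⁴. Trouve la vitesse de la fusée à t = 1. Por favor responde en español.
De la ecuación de la velocidad v(t) = t·(-8·t^2 + 3·t + 6), sustituimos t = 1 para obtener v = 1.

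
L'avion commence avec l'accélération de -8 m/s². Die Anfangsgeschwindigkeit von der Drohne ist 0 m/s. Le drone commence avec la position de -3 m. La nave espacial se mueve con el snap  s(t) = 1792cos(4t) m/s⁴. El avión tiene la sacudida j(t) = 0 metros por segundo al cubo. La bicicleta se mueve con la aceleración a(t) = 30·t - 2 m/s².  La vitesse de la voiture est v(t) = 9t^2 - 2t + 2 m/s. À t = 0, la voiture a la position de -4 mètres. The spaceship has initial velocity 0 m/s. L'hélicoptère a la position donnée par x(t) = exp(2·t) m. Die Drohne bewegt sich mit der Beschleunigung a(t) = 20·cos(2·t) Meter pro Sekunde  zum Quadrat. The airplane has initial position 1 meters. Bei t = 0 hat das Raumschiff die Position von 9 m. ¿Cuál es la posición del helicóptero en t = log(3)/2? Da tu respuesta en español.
Usando x(t) = exp(2·t) y sustituyendo t = log(3)/2, encontramos x = 3.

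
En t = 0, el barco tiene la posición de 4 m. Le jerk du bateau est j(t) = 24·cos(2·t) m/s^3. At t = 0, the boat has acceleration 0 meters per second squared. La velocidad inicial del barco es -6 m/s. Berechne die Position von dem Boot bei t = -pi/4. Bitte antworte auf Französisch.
En partant du jerk j(t) = 24·cos(2·t), nous prenons 3 primitives. En intégrant le jerk et en utilisant la condition initiale a(0) = 0, nous obtenons a(t) = 12·sin(2·t). La primitive de l'accélération, avec v(0) = -6, donne la vitesse: v(t) = -6·cos(2·t). En prenant ∫v(t)dt et en appliquant x(0) = 4, nous trouvons x(t) = 4 - 3·sin(2·t). Nous avons la position x(t) = 4 - 3·sin(2·t). En substituant t = -pi/4: x(-pi/4) = 7.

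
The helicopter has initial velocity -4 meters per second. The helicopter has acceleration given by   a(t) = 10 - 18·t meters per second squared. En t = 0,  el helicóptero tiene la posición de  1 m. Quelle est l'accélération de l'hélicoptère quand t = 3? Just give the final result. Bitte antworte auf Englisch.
The answer is -44.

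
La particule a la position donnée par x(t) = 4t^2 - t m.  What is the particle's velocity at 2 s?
We must differentiate our position equation x(t) = 4·t^2 - t 1 time. The derivative of position gives velocity: v(t) = 8·t - 1. We have velocity v(t) = 8·t - 1. Substituting t = 2: v(2) = 15.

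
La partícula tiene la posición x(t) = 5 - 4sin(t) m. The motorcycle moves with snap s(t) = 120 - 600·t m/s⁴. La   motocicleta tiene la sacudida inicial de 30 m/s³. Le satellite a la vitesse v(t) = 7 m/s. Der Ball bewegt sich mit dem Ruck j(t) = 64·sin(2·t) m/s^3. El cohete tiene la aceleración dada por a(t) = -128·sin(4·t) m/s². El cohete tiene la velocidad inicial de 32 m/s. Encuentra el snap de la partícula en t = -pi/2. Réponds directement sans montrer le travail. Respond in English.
The snap at t = -pi/2 is s = 4.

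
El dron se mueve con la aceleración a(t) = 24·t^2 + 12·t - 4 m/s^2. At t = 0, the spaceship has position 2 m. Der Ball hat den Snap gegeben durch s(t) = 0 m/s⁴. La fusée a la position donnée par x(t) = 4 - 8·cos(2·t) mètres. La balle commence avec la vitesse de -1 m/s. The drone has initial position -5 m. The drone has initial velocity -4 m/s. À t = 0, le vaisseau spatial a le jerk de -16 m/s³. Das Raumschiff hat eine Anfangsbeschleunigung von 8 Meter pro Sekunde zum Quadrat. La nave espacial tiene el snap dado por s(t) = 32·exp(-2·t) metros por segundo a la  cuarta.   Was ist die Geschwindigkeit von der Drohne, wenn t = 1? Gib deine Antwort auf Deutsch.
Wir müssen unsere Gleichung für die Beschleunigung a(t) = 24·t^2 + 12·t - 4 1-mal integrieren. Durch Integration von der Beschleunigung und Verwendung der Anfangsbedingung v(0) = -4, erhalten wir v(t) = 8·t^3 + 6·t^2 - 4·t - 4. Mit v(t) = 8·t^3 + 6·t^2 - 4·t - 4 und Einsetzen von t = 1, finden wir v = 6.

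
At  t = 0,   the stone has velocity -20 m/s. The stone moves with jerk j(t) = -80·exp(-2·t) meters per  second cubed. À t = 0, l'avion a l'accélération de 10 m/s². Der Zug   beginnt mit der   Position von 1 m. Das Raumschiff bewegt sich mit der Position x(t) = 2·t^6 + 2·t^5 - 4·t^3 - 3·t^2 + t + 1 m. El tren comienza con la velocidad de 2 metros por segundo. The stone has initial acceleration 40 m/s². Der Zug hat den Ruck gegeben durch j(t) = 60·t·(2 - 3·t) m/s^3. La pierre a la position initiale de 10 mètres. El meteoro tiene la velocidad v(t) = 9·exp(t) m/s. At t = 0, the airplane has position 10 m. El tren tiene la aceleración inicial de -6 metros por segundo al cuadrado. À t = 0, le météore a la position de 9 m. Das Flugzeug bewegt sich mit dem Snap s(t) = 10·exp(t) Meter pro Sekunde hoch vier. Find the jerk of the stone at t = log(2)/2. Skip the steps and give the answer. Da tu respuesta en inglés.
The jerk at t = log(2)/2 is j = -40.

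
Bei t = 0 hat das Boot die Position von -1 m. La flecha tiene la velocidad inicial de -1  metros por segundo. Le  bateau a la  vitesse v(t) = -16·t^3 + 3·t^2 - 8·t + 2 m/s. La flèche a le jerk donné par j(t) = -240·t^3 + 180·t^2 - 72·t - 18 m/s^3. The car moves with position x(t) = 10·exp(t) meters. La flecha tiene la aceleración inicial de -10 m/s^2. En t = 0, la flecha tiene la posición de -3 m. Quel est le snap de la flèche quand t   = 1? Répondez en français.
Nous devons dériver notre équation du jerk j(t) = -240·t^3 + 180·t^2 - 72·t - 18 1 fois. En prenant d/dt de j(t), nous trouvons s(t) = -720·t^2 + 360·t - 72. De l'équation du snap s(t) = -720·t^2 + 360·t - 72, nous substituons t = 1 pour obtenir s = -432.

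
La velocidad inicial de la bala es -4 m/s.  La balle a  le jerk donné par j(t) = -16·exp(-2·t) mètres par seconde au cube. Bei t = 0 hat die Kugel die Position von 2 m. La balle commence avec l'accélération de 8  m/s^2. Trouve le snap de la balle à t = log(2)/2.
Nous devons dériver notre équation du jerk j(t) = -16·exp(-2·t) 1 fois. La dérivée du jerk donne le snap: s(t) = 32·exp(-2·t). En utilisant s(t) = 32·exp(-2·t) et en substituant t = log(2)/2, nous trouvons s = 16.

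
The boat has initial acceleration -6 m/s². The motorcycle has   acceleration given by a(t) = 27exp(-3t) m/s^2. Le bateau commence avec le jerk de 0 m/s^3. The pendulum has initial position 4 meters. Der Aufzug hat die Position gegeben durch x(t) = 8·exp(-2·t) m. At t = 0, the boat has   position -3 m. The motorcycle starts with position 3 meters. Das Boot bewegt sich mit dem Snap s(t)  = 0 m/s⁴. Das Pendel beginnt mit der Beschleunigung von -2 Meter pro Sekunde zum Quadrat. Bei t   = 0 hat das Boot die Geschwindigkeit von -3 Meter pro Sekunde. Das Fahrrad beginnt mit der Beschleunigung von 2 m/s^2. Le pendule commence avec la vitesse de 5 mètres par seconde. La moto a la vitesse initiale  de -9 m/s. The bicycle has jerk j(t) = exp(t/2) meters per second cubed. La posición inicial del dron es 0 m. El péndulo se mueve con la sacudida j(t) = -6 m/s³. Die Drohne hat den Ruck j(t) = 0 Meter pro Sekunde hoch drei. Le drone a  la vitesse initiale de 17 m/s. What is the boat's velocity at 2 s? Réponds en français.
Pour résoudre ceci, nous devons prendre 3 primitives de notre équation du snap s(t) = 0. En prenant ∫s(t)dt et en appliquant j(0) = 0, nous trouvons j(t) = 0. L'intégrale du jerk, avec a(0) = -6, donne l'accélération: a(t) = -6. La primitive de l'accélération, avec v(0) = -3, donne la vitesse: v(t) = -6·t - 3. En utilisant v(t) = -6·t - 3 et en substituant t = 2, nous trouvons v = -15.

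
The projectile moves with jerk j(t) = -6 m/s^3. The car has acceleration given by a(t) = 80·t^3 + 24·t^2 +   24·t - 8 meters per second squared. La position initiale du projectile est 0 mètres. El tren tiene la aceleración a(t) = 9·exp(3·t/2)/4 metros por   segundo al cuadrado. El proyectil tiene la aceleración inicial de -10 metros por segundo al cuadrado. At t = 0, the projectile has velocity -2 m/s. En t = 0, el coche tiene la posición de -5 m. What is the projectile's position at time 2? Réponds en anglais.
We must find the antiderivative of our jerk equation j(t) = -6 3 times. The antiderivative of jerk is acceleration. Using a(0) = -10, we get a(t) = -6·t - 10. Integrating acceleration and using the initial condition v(0) = -2, we get v(t) = -3·t^2 - 10·t - 2. The antiderivative of velocity is position. Using x(0) = 0, we get x(t) = -t^3 - 5·t^2 - 2·t. Using x(t) = -t^3 - 5·t^2 - 2·t and substituting t = 2, we find x = -32.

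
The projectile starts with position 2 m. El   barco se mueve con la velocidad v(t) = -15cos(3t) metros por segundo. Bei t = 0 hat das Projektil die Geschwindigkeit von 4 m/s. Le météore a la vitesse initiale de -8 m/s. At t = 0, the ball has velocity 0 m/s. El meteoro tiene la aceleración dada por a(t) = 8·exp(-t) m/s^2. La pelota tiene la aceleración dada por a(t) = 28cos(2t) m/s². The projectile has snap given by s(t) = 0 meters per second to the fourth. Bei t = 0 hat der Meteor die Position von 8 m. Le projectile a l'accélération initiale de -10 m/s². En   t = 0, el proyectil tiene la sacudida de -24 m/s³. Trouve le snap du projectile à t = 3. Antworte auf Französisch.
Nous avons le snap s(t) = 0. En substituant t = 3: s(3) = 0.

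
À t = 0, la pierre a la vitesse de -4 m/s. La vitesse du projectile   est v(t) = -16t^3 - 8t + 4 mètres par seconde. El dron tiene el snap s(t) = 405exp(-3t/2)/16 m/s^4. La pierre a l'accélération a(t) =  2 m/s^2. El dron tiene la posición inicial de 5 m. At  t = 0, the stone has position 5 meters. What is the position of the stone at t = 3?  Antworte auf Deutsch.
Ausgehend von der Beschleunigung a(t) = 2, nehmen wir 2 Stammfunktionen. Mit ∫a(t)dt und Anwendung von v(0) = -4, finden wir v(t) = 2·t - 4. Mit ∫v(t)dt und Anwendung von x(0) = 5, finden wir x(t) = t^2 - 4·t + 5. Mit x(t) = t^2 - 4·t + 5 und Einsetzen von t = 3, finden wir x = 2.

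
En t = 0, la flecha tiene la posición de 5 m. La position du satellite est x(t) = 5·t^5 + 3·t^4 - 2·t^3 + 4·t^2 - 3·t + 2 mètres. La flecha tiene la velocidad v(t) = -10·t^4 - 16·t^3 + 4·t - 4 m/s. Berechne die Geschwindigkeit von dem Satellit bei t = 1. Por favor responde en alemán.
Ausgehend von der Position x(t) = 5·t^5 + 3·t^4 - 2·t^3 + 4·t^2 - 3·t + 2, nehmen wir 1 Ableitung. Die Ableitung von der Position ergibt die Geschwindigkeit: v(t) = 25·t^4 + 12·t^3 - 6·t^2 + 8·t - 3. Wir haben die Geschwindigkeit v(t) = 25·t^4 + 12·t^3 - 6·t^2 + 8·t - 3. Durch Einsetzen von t = 1: v(1) = 36.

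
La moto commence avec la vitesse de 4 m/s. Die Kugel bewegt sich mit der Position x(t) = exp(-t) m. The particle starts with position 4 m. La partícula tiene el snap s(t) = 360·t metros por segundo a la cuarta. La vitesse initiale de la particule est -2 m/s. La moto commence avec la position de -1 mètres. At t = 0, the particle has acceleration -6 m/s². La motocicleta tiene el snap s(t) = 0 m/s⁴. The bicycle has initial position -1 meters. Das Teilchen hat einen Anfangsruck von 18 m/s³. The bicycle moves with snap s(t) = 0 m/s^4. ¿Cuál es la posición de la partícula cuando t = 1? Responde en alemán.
Wir müssen unsere Gleichung für den Snap s(t) = 360·t 4-mal integrieren. Durch Integration von dem Snap und Verwendung der Anfangsbedingung j(0) = 18, erhalten wir j(t) = 180·t^2 + 18. Durch Integration von dem Ruck und Verwendung der Anfangsbedingung a(0) = -6, erhalten wir a(t) = 60·t^3 + 18·t - 6. Das Integral von der Beschleunigung ist die Geschwindigkeit. Mit v(0) = -2 erhalten wir v(t) = 15·t^4 + 9·t^2 - 6·t - 2. Das Integral von der Geschwindigkeit ist die Position. Mit x(0) = 4 erhalten wir x(t) = 3·t^5 + 3·t^3 - 3·t^2 - 2·t + 4. Wir haben die Position x(t) = 3·t^5 + 3·t^3 - 3·t^2 - 2·t + 4. Durch Einsetzen von t = 1: x(1) = 5.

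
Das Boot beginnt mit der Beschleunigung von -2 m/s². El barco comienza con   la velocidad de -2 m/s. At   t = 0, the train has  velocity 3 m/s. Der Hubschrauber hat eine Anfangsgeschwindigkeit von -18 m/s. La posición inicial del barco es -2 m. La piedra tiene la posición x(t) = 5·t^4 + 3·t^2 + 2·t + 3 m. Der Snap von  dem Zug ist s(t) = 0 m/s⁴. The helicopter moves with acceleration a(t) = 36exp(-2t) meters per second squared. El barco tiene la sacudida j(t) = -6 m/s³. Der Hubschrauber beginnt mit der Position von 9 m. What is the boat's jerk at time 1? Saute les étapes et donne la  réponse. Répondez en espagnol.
En t = 1, j = -6.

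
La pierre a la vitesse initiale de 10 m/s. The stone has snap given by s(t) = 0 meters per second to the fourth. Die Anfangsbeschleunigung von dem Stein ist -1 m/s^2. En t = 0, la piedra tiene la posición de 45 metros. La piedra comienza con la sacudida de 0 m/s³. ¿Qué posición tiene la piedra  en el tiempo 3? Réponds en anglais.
To find the answer, we compute 4 integrals of s(t) = 0. The antiderivative of snap is jerk. Using j(0) = 0, we get j(t) = 0. Integrating jerk and using the initial condition a(0) = -1, we get a(t) = -1. The antiderivative of acceleration, with v(0) = 10, gives velocity: v(t) = 10 - t. Taking ∫v(t)dt and applying x(0) = 45, we find x(t) = -t^2/2 + 10·t + 45. From the given position equation x(t) = -t^2/2 + 10·t + 45, we substitute t = 3 to get x = 141/2.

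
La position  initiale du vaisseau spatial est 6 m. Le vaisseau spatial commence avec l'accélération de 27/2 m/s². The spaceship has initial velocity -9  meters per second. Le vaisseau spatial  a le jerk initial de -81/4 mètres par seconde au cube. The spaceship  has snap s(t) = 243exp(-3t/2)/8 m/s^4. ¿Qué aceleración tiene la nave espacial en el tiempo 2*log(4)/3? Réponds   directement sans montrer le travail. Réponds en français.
La réponse est 27/8.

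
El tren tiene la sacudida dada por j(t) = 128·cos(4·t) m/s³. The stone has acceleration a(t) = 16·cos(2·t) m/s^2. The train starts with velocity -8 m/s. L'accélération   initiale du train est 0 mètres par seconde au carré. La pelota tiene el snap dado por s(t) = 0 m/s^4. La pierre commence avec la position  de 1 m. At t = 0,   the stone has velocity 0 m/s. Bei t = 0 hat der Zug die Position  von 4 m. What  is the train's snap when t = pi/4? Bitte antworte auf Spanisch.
Debemos derivar nuestra ecuación de la sacudida j(t) = 128·cos(4·t) 1 vez. Tomando d/dt de j(t), encontramos s(t) = -512·sin(4·t). Tenemos el snap s(t) = -512·sin(4·t). Sustituyendo t = pi/4: s(pi/4) = 0.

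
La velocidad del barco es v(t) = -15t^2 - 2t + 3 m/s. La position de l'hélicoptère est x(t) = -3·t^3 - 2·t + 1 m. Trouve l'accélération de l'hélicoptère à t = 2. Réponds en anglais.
We must differentiate our position equation x(t) = -3·t^3 - 2·t + 1 2 times. The derivative of position gives velocity: v(t) = -9·t^2 - 2. Taking d/dt of v(t), we find a(t) = -18·t. From the given acceleration equation a(t) = -18·t, we substitute t = 2 to get a = -36.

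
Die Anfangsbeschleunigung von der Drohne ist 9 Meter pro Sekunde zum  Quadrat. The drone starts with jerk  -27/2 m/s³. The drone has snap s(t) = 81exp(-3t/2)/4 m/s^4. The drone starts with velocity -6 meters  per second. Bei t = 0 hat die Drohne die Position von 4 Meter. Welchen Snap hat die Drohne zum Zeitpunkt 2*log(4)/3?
Wir haben den Snap s(t) = 81·exp(-3·t/2)/4. Durch Einsetzen von t = 2*log(4)/3: s(2*log(4)/3) = 81/16.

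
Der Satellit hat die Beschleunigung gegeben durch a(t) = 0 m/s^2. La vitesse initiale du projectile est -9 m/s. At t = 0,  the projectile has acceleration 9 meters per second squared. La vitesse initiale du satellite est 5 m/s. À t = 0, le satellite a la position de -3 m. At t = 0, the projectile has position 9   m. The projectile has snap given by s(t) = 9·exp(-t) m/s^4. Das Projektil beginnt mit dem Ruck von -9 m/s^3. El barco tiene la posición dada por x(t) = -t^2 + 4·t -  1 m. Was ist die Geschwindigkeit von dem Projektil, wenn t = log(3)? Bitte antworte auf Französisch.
Pour résoudre ceci, nous devons prendre 3 primitives de notre équation du snap s(t) = 9·exp(-t). En prenant ∫s(t)dt et en appliquant j(0) = -9, nous trouvons j(t) = -9·exp(-t). En intégrant le jerk et en utilisant la condition initiale a(0) = 9, nous obtenons a(t) = 9·exp(-t). En intégrant l'accélération et en utilisant la condition initiale v(0) = -9, nous obtenons v(t) = -9·exp(-t). De l'équation de la vitesse v(t) = -9·exp(-t), nous substituons t = log(3) pour obtenir v = -3.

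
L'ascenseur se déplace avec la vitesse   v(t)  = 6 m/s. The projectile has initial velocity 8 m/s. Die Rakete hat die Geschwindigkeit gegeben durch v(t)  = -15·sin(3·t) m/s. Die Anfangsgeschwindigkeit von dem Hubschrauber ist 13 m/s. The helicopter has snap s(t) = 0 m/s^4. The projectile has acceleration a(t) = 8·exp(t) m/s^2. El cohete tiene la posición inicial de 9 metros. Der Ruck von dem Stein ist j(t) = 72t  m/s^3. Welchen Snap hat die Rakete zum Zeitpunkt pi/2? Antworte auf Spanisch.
Partiendo de la velocidad v(t) = -15·sin(3·t), tomamos 3 derivadas. Derivando la velocidad, obtenemos la aceleración: a(t) = -45·cos(3·t). Derivando la aceleración, obtenemos la sacudida: j(t) = 135·sin(3·t). La derivada de la sacudida da el snap: s(t) = 405·cos(3·t). Usando s(t) = 405·cos(3·t) y sustituyendo t = pi/2, encontramos s = 0.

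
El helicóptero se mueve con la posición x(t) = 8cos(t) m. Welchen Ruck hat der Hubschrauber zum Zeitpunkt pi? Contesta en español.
Para resolver esto, necesitamos tomar 3 derivadas de nuestra ecuación de la posición x(t) = 8·cos(t). La derivada de la posición da la velocidad: v(t) = -8·sin(t). Tomando d/dt de v(t), encontramos a(t) = -8·cos(t). La derivada de la aceleración da la sacudida: j(t) = 8·sin(t). Usando j(t) = 8·sin(t) y sustituyendo t = pi, encontramos j = 0.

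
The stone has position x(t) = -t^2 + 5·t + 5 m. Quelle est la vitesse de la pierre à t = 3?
Pour résoudre ceci, nous devons prendre 1 dérivée de notre équation de la position x(t) = -t^2 + 5·t + 5. La dérivée de la position donne la vitesse: v(t) = 5 - 2·t. De l'équation de la vitesse v(t) = 5 - 2·t, nous substituons t = 3 pour obtenir v = -1.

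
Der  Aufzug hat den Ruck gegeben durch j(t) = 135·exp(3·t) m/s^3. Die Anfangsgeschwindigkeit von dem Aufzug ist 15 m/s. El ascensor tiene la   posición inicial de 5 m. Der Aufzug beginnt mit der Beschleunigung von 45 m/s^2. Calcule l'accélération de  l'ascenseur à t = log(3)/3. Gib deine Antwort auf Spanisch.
Partiendo de la sacudida j(t) = 135·exp(3·t), tomamos 1 antiderivada. Integrando la sacudida y usando la condición inicial a(0) = 45, obtenemos a(t) = 45·exp(3·t). Tenemos la aceleración a(t) = 45·exp(3·t). Sustituyendo t = log(3)/3: a(log(3)/3) = 135.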